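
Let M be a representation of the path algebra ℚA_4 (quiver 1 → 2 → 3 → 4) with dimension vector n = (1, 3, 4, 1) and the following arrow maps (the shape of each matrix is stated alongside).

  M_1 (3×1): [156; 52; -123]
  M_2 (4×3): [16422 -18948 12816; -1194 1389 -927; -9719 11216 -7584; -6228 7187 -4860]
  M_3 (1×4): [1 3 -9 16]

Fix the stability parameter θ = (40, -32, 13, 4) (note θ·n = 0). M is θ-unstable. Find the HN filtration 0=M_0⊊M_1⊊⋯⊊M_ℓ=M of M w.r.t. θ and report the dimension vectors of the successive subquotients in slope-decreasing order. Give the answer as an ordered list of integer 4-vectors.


Via rank(M_{q-1}∘⋯∘M_p): M ≅ I[1,4], I[2,3]^2, I[3,3].
μ_θ-semistable layers: μ^(1)=13; μ^(2)=17/2; μ^(3)=4; μ^(4)=-32

((0, 0, 3, 0); (0, 0, 1, 1); (1, 1, 0, 0); (0, 2, 0, 0))


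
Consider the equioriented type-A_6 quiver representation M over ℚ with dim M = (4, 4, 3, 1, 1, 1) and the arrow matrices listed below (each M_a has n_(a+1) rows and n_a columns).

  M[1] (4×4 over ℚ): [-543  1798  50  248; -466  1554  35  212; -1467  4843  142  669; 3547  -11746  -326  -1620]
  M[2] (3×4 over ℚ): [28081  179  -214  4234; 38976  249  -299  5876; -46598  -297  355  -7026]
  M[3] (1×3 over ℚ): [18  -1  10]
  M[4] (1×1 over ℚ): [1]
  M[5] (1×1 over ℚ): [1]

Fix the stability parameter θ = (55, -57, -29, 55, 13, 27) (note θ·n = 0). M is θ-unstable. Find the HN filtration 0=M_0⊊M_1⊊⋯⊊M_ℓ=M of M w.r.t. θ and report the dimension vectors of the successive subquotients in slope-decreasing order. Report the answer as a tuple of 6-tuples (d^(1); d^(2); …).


Barcode: M ≅ I[1,1], I[1,2], I[1,3], I[1,6], I[2,3]. HN layers by μ_θ (6 steps, strictly decreasing):
  μ^(1)=55; μ^(2)=95/3; μ^(3)=-1; μ^(4)=-31/3; μ^(5)=-29; μ^(6)=-57

((1, 0, 0, 0, 0, 0); (0, 0, 0, 1, 1, 1); (1, 1, 0, 0, 0, 0); (2, 2, 2, 0, 0, 0); (0, 0, 1, 0, 0, 0); (0, 1, 0, 0, 0, 0))


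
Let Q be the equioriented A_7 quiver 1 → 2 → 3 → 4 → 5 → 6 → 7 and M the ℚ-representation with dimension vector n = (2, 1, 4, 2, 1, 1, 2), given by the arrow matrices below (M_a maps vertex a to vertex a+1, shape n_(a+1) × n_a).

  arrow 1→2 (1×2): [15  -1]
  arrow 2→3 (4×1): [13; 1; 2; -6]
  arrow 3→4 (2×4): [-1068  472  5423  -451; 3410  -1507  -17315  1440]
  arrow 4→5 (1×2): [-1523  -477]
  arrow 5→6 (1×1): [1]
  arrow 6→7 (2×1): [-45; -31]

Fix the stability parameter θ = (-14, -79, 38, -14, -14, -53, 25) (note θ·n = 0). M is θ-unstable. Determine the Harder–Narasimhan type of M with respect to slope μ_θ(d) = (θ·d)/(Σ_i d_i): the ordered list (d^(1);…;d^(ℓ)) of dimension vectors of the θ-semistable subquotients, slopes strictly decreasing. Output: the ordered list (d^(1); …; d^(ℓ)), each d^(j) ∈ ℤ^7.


Interval decomposition of M: I[1,1], I[1,7], I[3,3]^2, I[3,4], I[7,7].
HN type (ℓ=6): μ^(1)=38; μ^(2)=25; μ^(3)=12; μ^(4)=-43/4; μ^(5)=-14; μ^(6)=-93/2

((0, 0, 2, 0, 0, 0, 0); (0, 0, 0, 0, 0, 0, 2); (0, 0, 1, 1, 0, 0, 0); (0, 0, 1, 1, 1, 1, 0); (1, 0, 0, 0, 0, 0, 0); (1, 1, 0, 0, 0, 0, 0))


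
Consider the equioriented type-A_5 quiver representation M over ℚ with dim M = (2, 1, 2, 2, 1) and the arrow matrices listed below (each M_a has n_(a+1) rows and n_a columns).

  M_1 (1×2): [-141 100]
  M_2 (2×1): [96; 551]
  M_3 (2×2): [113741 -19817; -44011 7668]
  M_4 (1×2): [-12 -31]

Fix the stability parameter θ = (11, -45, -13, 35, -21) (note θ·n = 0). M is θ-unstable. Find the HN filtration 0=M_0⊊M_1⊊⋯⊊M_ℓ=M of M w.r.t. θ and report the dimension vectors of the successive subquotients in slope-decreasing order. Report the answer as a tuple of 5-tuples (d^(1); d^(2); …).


Interval decomposition of M: I[1,1], I[1,4], I[3,5].
HN type (ℓ=5): μ^(1)=35; μ^(2)=11; μ^(3)=7; μ^(4)=-13; μ^(5)=-17

((0, 0, 0, 1, 0); (1, 0, 0, 0, 0); (0, 0, 0, 1, 1); (0, 0, 2, 0, 0); (1, 1, 0, 0, 0))


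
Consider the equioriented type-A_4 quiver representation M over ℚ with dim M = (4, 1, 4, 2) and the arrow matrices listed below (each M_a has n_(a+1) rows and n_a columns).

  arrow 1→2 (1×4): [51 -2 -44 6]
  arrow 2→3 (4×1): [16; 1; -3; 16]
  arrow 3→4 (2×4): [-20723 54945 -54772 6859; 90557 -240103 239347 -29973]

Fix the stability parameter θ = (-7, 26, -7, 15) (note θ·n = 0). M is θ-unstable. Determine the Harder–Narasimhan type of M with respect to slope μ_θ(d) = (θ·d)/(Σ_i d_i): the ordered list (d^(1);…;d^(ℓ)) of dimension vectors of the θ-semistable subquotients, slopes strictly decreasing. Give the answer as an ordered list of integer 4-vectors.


Interval decomposition of M: I[1,1]^3, I[1,4], I[3,3]^2, I[3,4].
HN type (ℓ=3): μ^(1)=15; μ^(2)=19/2; μ^(3)=-7

((0, 0, 0, 2); (0, 1, 1, 0); (4, 0, 3, 0))


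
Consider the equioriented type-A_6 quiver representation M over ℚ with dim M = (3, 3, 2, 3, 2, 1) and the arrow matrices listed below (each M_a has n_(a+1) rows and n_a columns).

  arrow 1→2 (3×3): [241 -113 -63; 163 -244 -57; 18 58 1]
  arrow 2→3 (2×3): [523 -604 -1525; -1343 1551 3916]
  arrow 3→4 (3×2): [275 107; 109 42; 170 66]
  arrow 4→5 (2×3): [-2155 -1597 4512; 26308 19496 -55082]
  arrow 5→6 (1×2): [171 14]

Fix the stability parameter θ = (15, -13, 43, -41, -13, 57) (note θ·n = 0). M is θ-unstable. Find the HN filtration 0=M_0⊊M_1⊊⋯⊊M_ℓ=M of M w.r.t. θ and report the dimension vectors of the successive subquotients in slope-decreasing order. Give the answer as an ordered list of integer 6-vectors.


Via rank(M_{q-1}∘⋯∘M_p): M ≅ I[1,2], I[1,4], I[1,6], I[4,5].
μ_θ-semistable layers: μ^(1)=57; μ^(2)=1; μ^(3)=-9/5; μ^(4)=-13; μ^(5)=-41

((0, 0, 0, 0, 0, 1); (2, 2, 1, 1, 0, 0); (1, 1, 1, 1, 1, 0); (0, 0, 0, 0, 1, 0); (0, 0, 0, 1, 0, 0))


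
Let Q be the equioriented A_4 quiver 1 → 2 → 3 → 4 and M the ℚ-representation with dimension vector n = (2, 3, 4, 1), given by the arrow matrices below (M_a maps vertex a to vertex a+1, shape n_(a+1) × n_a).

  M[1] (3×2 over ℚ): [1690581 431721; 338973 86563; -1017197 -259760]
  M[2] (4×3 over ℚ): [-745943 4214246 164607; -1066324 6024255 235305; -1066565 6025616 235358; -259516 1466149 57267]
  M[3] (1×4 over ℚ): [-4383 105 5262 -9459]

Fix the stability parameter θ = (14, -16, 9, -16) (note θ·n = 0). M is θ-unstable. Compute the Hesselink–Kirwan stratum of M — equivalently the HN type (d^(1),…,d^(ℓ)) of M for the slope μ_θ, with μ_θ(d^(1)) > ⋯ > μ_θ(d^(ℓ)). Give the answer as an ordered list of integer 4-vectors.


Interval decomposition of M: I[1,3], I[1,4], I[2,3], I[3,3].
HN type (ℓ=4): μ^(1)=9; μ^(2)=-1; μ^(3)=-9/4; μ^(4)=-16

((0, 0, 3, 0); (1, 1, 0, 0); (1, 1, 1, 1); (0, 1, 0, 0))


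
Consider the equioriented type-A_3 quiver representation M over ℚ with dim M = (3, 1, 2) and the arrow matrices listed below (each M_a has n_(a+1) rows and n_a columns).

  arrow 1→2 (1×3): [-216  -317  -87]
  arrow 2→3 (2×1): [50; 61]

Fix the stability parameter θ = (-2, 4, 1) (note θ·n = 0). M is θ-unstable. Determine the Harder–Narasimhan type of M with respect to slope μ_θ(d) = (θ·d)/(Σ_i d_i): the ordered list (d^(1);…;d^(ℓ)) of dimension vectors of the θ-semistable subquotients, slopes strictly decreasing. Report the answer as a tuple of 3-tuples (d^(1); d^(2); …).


Interval decomposition of M: I[1,1]^2, I[1,3], I[3,3].
HN type (ℓ=3): μ^(1)=5/2; μ^(2)=1; μ^(3)=-2

((0, 1, 1); (0, 0, 1); (3, 0, 0))


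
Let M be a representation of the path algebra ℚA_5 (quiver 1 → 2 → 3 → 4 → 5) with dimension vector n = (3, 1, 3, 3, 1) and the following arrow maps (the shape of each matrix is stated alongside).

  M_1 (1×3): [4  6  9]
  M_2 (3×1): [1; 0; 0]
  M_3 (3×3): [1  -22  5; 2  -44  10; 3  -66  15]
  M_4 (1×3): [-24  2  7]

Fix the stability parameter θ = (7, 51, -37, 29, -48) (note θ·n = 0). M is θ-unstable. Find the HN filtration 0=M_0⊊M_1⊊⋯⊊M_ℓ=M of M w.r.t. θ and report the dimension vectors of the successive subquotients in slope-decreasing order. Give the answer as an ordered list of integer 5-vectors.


Interval decomposition of M: I[1,1]^2, I[1,5], I[3,3]^2, I[4,4]^2.
HN type (ℓ=4): μ^(1)=29; μ^(2)=7; μ^(3)=2/5; μ^(4)=-37

((0, 0, 0, 2, 0); (2, 0, 0, 0, 0); (1, 1, 1, 1, 1); (0, 0, 2, 0, 0))


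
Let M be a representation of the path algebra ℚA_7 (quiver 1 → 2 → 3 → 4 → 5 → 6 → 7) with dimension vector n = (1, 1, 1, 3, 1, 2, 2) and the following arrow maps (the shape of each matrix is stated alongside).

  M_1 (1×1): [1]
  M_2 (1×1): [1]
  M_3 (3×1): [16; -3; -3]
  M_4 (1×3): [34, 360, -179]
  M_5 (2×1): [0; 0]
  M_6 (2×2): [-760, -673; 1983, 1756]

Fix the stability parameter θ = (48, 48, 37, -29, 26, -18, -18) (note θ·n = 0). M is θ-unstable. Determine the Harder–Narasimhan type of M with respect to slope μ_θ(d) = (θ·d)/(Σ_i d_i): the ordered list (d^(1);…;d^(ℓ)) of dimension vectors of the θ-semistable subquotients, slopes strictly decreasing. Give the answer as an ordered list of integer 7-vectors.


Barcode: M ≅ I[1,5], I[4,4]^2, I[6,7]^2. HN layers by μ_θ (3 steps, strictly decreasing):
  μ^(1)=26; μ^(2)=-18; μ^(3)=-29

((1, 1, 1, 1, 1, 0, 0); (0, 0, 0, 0, 0, 2, 2); (0, 0, 0, 2, 0, 0, 0))


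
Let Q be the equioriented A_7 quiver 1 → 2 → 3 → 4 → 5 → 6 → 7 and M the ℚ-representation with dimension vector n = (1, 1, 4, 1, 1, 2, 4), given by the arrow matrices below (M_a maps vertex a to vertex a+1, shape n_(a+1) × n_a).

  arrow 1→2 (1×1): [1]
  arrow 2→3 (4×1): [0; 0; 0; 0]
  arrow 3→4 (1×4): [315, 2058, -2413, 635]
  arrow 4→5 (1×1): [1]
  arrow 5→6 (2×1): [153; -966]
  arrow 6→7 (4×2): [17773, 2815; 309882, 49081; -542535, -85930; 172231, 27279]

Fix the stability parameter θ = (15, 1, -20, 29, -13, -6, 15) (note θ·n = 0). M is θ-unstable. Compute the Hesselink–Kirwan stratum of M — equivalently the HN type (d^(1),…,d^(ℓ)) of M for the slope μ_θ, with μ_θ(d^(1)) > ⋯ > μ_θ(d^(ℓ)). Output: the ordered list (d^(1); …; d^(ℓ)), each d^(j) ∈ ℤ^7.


Interval decomposition of M: I[1,2], I[3,3]^3, I[3,7], I[6,7], I[7,7]^2.
HN type (ℓ=5): μ^(1)=15; μ^(2)=8; μ^(3)=10/3; μ^(4)=-6; μ^(5)=-20

((0, 0, 0, 0, 0, 0, 4); (1, 1, 0, 0, 0, 0, 0); (0, 0, 0, 1, 1, 1, 0); (0, 0, 0, 0, 0, 1, 0); (0, 0, 4, 0, 0, 0, 0))


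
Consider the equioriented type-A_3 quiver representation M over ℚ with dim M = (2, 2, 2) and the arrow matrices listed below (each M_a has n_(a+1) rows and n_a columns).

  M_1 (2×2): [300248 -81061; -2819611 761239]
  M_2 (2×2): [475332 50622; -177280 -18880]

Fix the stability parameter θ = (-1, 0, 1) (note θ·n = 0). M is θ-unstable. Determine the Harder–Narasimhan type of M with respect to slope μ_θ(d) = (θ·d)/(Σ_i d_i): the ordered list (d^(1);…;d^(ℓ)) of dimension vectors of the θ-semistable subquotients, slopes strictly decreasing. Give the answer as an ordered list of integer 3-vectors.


Interval decomposition of M: I[1,2], I[1,3], I[3,3].
HN type (ℓ=3): μ^(1)=1; μ^(2)=0; μ^(3)=-1

((0, 0, 2); (0, 2, 0); (2, 0, 0))


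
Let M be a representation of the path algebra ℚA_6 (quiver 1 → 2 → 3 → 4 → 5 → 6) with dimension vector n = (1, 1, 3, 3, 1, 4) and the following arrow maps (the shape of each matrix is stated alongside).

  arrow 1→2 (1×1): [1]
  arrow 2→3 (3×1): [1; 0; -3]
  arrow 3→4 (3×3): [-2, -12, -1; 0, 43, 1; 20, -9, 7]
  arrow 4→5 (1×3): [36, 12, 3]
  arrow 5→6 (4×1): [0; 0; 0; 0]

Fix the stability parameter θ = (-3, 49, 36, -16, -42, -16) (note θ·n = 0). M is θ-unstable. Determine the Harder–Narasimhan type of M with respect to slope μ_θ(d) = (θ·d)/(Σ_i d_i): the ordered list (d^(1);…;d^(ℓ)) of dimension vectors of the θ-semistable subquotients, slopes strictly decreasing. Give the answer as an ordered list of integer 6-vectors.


Barcode: M ≅ I[1,5], I[3,3], I[3,4], I[4,4], I[6,6]^4. HN layers by μ_θ (5 steps, strictly decreasing):
  μ^(1)=36; μ^(2)=10; μ^(3)=27/4; μ^(4)=-3; μ^(5)=-16

((0, 0, 1, 0, 0, 0); (0, 0, 1, 1, 0, 0); (0, 1, 1, 1, 1, 0); (1, 0, 0, 0, 0, 0); (0, 0, 0, 1, 0, 4))


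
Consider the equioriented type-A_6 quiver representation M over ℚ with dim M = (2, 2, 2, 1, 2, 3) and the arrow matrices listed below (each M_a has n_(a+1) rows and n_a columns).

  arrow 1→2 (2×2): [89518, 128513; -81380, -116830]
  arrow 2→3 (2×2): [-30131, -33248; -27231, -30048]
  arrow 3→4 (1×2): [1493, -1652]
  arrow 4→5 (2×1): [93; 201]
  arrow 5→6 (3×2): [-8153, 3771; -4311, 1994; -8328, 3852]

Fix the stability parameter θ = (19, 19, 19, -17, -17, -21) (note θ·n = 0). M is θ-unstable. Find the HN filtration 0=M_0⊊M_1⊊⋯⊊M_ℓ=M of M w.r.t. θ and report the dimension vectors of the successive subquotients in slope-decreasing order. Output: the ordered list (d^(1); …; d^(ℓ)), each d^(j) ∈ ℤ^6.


Barcode: M ≅ I[1,1], I[1,6], I[2,2], I[3,3], I[5,6], I[6,6]. HN layers by μ_θ (4 steps, strictly decreasing):
  μ^(1)=19; μ^(2)=1/3; μ^(3)=-19; μ^(4)=-21

((1, 1, 1, 0, 0, 0); (1, 1, 1, 1, 1, 1); (0, 0, 0, 0, 1, 1); (0, 0, 0, 0, 0, 1))


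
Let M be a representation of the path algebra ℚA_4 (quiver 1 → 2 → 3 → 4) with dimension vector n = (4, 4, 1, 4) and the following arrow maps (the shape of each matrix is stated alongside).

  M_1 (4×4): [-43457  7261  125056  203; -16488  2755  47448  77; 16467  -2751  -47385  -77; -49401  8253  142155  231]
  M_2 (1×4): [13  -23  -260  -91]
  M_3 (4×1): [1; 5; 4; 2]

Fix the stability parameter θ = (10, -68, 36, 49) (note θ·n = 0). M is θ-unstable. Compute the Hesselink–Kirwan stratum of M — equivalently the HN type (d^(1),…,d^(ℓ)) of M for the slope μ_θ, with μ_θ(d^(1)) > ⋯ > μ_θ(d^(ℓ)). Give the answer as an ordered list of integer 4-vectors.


Via rank(M_{q-1}∘⋯∘M_p): M ≅ I[1,1], I[1,2]^2, I[1,4], I[2,2], I[4,4]^3.
μ_θ-semistable layers: μ^(1)=49; μ^(2)=36; μ^(3)=10; μ^(4)=-29; μ^(5)=-68

((0, 0, 0, 4); (0, 0, 1, 0); (1, 0, 0, 0); (3, 3, 0, 0); (0, 1, 0, 0))


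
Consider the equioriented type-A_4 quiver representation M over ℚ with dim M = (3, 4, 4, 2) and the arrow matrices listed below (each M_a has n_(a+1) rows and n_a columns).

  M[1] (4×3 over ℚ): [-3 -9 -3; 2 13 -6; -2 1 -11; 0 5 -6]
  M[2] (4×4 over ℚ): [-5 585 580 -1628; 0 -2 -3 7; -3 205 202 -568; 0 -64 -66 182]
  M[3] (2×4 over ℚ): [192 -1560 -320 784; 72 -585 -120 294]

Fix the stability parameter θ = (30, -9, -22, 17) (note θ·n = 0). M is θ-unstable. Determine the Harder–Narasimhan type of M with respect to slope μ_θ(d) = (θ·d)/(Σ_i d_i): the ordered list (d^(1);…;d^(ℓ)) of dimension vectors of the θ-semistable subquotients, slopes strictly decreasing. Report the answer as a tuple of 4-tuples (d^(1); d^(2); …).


Interval decomposition of M: I[1,3]^2, I[1,4], I[2,2], I[3,3], I[4,4].
HN type (ℓ=4): μ^(1)=17; μ^(2)=-1/3; μ^(3)=-9; μ^(4)=-22

((0, 0, 0, 2); (3, 3, 3, 0); (0, 1, 0, 0); (0, 0, 1, 0))


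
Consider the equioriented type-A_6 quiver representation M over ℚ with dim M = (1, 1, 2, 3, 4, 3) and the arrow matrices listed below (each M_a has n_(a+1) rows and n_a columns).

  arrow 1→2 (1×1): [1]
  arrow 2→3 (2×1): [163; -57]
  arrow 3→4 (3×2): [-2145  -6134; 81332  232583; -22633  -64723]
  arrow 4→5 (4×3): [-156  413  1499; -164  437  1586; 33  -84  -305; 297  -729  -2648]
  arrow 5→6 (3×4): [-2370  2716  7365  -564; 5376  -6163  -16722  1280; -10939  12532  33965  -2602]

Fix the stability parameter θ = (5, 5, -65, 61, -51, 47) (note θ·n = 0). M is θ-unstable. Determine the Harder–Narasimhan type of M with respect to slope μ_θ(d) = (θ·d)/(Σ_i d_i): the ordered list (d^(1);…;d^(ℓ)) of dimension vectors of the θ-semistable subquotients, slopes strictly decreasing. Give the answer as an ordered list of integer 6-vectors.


Interval decomposition of M: I[1,6], I[3,6], I[4,6], I[5,5].
HN type (ℓ=5): μ^(1)=47; μ^(2)=5; μ^(3)=-55/3; μ^(4)=-51; μ^(5)=-65

((0, 0, 0, 0, 0, 3); (0, 0, 0, 3, 3, 0); (1, 1, 1, 0, 0, 0); (0, 0, 0, 0, 1, 0); (0, 0, 1, 0, 0, 0))


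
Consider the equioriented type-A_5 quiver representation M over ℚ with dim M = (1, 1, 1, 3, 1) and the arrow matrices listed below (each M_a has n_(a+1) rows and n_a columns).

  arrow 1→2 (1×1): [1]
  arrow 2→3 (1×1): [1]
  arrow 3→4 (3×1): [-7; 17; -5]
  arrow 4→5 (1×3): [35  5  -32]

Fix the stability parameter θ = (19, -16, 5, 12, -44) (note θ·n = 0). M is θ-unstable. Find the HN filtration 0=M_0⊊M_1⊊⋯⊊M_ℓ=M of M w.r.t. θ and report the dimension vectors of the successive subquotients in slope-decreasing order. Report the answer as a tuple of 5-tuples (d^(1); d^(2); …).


Via rank(M_{q-1}∘⋯∘M_p): M ≅ I[1,4], I[4,4], I[4,5].
μ_θ-semistable layers: μ^(1)=12; μ^(2)=5; μ^(3)=3/2; μ^(4)=-16

((0, 0, 0, 2, 0); (0, 0, 1, 0, 0); (1, 1, 0, 0, 0); (0, 0, 0, 1, 1))


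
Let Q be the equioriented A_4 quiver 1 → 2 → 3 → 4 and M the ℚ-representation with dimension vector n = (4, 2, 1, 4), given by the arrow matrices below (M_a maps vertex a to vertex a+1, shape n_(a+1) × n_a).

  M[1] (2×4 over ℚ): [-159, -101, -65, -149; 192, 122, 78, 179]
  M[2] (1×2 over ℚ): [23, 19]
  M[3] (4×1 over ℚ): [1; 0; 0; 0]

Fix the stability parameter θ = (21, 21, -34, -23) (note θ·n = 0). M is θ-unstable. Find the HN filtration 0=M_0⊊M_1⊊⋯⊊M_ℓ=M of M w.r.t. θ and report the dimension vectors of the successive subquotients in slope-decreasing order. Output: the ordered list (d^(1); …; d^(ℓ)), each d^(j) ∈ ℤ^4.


Barcode: M ≅ I[1,1]^2, I[1,2], I[1,4], I[4,4]^3. HN layers by μ_θ (3 steps, strictly decreasing):
  μ^(1)=21; μ^(2)=-15/4; μ^(3)=-23

((3, 1, 0, 0); (1, 1, 1, 1); (0, 0, 0, 3))


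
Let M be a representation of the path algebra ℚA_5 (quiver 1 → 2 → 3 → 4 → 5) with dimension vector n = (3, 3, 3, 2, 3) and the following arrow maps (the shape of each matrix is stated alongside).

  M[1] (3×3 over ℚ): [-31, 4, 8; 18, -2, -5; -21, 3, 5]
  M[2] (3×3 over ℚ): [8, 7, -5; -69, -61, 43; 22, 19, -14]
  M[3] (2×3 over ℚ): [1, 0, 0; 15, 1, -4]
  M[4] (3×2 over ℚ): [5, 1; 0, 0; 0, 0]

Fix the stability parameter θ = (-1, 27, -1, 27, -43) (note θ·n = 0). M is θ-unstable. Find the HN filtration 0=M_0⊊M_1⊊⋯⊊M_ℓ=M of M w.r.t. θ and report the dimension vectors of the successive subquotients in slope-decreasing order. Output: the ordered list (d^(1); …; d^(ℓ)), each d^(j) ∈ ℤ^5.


Via rank(M_{q-1}∘⋯∘M_p): M ≅ I[1,3], I[1,4], I[1,5], I[5,5]^2.
μ_θ-semistable layers: μ^(1)=27; μ^(2)=13; μ^(3)=5/2; μ^(4)=-1; μ^(5)=-43

((0, 0, 0, 1, 0); (0, 2, 2, 0, 0); (0, 1, 1, 1, 1); (3, 0, 0, 0, 0); (0, 0, 0, 0, 2))


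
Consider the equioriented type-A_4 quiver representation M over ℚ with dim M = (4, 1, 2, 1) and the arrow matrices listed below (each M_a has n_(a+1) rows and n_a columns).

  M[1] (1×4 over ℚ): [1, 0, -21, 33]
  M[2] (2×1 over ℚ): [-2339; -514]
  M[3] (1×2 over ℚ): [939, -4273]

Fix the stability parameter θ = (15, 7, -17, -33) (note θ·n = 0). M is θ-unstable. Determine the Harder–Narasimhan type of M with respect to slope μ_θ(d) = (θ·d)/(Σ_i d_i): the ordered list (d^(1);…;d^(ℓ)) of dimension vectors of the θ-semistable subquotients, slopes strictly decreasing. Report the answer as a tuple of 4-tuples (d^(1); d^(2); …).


Barcode: M ≅ I[1,1]^3, I[1,4], I[3,3]. HN layers by μ_θ (3 steps, strictly decreasing):
  μ^(1)=15; μ^(2)=-7; μ^(3)=-17

((3, 0, 0, 0); (1, 1, 1, 1); (0, 0, 1, 0))


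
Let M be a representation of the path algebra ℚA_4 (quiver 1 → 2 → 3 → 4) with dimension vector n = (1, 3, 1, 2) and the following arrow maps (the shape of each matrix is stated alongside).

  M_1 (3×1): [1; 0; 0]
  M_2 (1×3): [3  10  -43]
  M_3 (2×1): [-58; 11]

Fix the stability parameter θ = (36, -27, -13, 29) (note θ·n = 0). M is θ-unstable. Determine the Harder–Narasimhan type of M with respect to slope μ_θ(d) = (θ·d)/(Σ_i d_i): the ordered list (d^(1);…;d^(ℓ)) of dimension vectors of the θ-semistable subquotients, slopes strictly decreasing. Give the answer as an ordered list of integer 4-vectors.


Via rank(M_{q-1}∘⋯∘M_p): M ≅ I[1,4], I[2,2]^2, I[4,4].
μ_θ-semistable layers: μ^(1)=29; μ^(2)=-4/3; μ^(3)=-27

((0, 0, 0, 2); (1, 1, 1, 0); (0, 2, 0, 0))


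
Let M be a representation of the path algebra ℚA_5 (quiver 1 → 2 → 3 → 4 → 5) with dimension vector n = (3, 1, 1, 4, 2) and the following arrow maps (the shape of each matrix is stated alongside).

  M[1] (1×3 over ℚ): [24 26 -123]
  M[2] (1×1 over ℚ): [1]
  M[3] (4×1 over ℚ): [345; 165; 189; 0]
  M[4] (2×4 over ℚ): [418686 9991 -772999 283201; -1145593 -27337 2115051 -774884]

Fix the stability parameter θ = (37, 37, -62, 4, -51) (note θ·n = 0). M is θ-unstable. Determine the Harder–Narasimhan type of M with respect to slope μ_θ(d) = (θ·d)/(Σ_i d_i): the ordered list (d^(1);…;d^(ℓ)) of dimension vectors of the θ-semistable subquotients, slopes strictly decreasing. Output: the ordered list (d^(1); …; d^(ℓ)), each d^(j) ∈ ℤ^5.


Via rank(M_{q-1}∘⋯∘M_p): M ≅ I[1,1]^2, I[1,5], I[4,4]^2, I[4,5].
μ_θ-semistable layers: μ^(1)=37; μ^(2)=4; μ^(3)=-7; μ^(4)=-47/2

((2, 0, 0, 0, 0); (0, 0, 0, 2, 0); (1, 1, 1, 1, 1); (0, 0, 0, 1, 1))


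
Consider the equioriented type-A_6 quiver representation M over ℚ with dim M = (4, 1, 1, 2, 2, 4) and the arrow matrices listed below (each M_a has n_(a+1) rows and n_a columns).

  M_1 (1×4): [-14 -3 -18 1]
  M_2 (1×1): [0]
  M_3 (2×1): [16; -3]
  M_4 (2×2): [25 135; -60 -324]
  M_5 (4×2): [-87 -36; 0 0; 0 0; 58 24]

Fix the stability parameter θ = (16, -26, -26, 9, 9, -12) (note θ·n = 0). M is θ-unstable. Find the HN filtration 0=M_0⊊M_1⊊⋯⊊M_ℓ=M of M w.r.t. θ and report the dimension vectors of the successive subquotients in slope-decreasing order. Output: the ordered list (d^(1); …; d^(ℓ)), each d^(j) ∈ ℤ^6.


Interval decomposition of M: I[1,1]^3, I[1,2], I[3,6], I[4,4], I[5,5], I[6,6]^3.
HN type (ℓ=6): μ^(1)=16; μ^(2)=9; μ^(3)=2; μ^(4)=-5; μ^(5)=-12; μ^(6)=-26

((3, 0, 0, 0, 0, 0); (0, 0, 0, 1, 1, 0); (0, 0, 0, 1, 1, 1); (1, 1, 0, 0, 0, 0); (0, 0, 0, 0, 0, 3); (0, 0, 1, 0, 0, 0))


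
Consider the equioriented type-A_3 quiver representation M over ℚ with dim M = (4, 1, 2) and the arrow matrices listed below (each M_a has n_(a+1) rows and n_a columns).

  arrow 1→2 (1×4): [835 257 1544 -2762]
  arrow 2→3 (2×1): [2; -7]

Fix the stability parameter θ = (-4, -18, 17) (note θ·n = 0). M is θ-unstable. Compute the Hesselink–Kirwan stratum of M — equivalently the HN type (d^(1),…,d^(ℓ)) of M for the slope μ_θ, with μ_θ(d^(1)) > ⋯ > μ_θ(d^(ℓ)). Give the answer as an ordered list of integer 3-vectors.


Barcode: M ≅ I[1,1]^3, I[1,3], I[3,3]. HN layers by μ_θ (3 steps, strictly decreasing):
  μ^(1)=17; μ^(2)=-4; μ^(3)=-11

((0, 0, 2); (3, 0, 0); (1, 1, 0))


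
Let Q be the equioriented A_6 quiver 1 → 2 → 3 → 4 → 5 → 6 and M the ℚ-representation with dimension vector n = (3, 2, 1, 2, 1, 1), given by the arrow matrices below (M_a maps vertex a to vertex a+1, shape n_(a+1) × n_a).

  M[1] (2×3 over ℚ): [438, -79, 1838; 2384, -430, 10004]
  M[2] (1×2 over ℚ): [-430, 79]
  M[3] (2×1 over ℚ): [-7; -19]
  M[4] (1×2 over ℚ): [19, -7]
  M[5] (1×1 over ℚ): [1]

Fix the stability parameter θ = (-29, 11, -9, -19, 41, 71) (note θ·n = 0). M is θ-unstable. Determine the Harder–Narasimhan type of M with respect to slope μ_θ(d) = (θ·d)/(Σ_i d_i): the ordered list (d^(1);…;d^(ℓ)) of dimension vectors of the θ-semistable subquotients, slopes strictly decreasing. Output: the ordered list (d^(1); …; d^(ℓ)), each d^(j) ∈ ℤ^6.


Via rank(M_{q-1}∘⋯∘M_p): M ≅ I[1,1], I[1,2], I[1,4], I[4,6].
μ_θ-semistable layers: μ^(1)=71; μ^(2)=41; μ^(3)=11; μ^(4)=-17/3; μ^(5)=-19; μ^(6)=-29

((0, 0, 0, 0, 0, 1); (0, 0, 0, 0, 1, 0); (0, 1, 0, 0, 0, 0); (0, 1, 1, 1, 0, 0); (0, 0, 0, 1, 0, 0); (3, 0, 0, 0, 0, 0))


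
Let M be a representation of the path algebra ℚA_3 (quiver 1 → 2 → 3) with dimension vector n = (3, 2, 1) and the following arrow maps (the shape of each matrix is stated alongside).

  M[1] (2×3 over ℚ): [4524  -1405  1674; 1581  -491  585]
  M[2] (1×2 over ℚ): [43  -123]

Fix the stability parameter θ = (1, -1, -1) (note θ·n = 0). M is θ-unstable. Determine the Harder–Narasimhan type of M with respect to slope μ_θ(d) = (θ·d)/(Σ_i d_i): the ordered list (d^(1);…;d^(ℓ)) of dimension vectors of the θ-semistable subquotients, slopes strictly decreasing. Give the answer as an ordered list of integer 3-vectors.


Interval decomposition of M: I[1,1], I[1,2], I[1,3].
HN type (ℓ=3): μ^(1)=1; μ^(2)=0; μ^(3)=-1/3

((1, 0, 0); (1, 1, 0); (1, 1, 1))


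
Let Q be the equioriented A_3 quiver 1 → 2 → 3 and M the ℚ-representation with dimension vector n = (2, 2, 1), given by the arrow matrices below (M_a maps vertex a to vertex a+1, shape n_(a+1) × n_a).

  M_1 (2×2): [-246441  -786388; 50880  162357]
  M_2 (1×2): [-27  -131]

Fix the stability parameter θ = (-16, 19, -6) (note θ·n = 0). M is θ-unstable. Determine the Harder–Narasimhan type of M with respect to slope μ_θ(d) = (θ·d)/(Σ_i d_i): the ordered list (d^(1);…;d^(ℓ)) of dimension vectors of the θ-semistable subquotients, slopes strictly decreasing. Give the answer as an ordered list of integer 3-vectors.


Barcode: M ≅ I[1,2], I[1,3]. HN layers by μ_θ (3 steps, strictly decreasing):
  μ^(1)=19; μ^(2)=13/2; μ^(3)=-16

((0, 1, 0); (0, 1, 1); (2, 0, 0))


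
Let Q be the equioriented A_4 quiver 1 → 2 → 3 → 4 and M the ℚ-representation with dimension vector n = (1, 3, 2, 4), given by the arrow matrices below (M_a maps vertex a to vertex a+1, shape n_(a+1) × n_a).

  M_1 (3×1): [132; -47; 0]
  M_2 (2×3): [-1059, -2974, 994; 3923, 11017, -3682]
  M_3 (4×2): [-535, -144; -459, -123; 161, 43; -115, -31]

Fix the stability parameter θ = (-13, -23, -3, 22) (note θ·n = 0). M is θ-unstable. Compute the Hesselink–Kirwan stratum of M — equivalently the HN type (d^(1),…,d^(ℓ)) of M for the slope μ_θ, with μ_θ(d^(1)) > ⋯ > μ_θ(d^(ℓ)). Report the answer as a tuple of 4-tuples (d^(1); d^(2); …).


Interval decomposition of M: I[1,4], I[2,2], I[2,4], I[4,4]^2.
HN type (ℓ=4): μ^(1)=22; μ^(2)=-3; μ^(3)=-18; μ^(4)=-23

((0, 0, 0, 4); (0, 0, 2, 0); (1, 1, 0, 0); (0, 2, 0, 0))


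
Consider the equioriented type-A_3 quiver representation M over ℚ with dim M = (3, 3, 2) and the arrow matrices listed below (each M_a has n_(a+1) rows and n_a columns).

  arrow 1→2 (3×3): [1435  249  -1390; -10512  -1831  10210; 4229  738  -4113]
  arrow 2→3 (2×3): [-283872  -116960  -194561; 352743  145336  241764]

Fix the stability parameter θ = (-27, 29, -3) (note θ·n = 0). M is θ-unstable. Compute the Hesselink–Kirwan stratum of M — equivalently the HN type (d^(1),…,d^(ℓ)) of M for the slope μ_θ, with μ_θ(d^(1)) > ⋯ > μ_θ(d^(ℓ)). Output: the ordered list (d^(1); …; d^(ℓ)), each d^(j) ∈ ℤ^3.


Barcode: M ≅ I[1,2], I[1,3]^2. HN layers by μ_θ (3 steps, strictly decreasing):
  μ^(1)=29; μ^(2)=13; μ^(3)=-27

((0, 1, 0); (0, 2, 2); (3, 0, 0))


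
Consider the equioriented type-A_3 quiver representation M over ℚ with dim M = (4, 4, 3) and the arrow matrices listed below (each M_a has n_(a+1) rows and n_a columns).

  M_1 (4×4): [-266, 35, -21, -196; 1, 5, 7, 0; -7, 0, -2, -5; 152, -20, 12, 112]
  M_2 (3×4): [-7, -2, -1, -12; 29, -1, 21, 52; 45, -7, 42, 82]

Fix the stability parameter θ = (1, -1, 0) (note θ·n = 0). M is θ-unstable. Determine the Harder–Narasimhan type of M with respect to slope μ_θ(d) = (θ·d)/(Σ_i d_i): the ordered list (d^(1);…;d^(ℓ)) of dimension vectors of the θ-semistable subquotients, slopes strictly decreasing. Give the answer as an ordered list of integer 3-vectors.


Interval decomposition of M: I[1,1], I[1,3]^3, I[2,2].
HN type (ℓ=3): μ^(1)=1; μ^(2)=0; μ^(3)=-1

((1, 0, 0); (3, 3, 3); (0, 1, 0))


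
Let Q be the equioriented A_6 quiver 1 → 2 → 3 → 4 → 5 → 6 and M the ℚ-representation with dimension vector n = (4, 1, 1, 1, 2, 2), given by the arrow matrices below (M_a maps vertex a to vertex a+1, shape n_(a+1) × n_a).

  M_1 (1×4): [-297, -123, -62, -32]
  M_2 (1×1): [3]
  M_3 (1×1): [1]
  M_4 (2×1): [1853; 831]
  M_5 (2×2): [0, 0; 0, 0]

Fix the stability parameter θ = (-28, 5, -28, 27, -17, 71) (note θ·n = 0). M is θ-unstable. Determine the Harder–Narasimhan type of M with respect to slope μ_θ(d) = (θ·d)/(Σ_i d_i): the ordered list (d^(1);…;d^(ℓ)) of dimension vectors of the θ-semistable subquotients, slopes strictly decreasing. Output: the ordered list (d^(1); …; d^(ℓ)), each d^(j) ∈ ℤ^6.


Via rank(M_{q-1}∘⋯∘M_p): M ≅ I[1,1]^3, I[1,5], I[5,5], I[6,6]^2.
μ_θ-semistable layers: μ^(1)=71; μ^(2)=5; μ^(3)=-23/2; μ^(4)=-17; μ^(5)=-28

((0, 0, 0, 0, 0, 2); (0, 0, 0, 1, 1, 0); (0, 1, 1, 0, 0, 0); (0, 0, 0, 0, 1, 0); (4, 0, 0, 0, 0, 0))


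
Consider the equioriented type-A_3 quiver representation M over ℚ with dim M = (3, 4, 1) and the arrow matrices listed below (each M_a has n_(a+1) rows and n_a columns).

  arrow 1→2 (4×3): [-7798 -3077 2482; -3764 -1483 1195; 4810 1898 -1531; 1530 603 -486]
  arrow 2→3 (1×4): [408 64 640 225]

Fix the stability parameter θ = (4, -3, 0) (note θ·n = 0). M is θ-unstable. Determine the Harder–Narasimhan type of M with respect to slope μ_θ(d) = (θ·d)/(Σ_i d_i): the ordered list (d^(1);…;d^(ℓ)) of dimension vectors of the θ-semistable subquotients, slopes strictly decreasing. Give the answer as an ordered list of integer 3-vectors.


Barcode: M ≅ I[1,1], I[1,2], I[1,3], I[2,2]^2. HN layers by μ_θ (4 steps, strictly decreasing):
  μ^(1)=4; μ^(2)=1/2; μ^(3)=1/3; μ^(4)=-3

((1, 0, 0); (1, 1, 0); (1, 1, 1); (0, 2, 0))


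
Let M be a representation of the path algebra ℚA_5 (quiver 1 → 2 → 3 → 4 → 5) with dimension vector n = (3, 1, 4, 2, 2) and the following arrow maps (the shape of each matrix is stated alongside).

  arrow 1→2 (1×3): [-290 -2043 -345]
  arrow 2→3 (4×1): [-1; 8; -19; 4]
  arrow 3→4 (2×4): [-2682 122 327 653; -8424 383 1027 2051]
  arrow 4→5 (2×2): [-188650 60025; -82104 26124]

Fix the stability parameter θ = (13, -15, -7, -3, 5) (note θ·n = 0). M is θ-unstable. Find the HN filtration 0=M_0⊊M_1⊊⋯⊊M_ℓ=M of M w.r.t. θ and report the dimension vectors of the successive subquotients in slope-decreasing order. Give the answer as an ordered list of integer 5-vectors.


Barcode: M ≅ I[1,1]^2, I[1,5], I[3,3]^2, I[3,4], I[5,5]. HN layers by μ_θ (4 steps, strictly decreasing):
  μ^(1)=13; μ^(2)=5; μ^(3)=-3; μ^(4)=-7

((2, 0, 0, 0, 0); (0, 0, 0, 0, 2); (1, 1, 1, 2, 0); (0, 0, 3, 0, 0))


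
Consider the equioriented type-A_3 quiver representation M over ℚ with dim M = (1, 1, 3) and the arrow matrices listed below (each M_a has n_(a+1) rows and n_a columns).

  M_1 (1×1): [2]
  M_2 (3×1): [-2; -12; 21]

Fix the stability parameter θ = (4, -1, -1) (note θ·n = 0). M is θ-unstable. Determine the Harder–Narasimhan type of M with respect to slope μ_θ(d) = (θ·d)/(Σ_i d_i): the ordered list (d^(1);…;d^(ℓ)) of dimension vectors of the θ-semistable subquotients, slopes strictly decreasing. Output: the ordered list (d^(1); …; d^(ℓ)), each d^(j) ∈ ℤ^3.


Interval decomposition of M: I[1,3], I[3,3]^2.
HN type (ℓ=2): μ^(1)=2/3; μ^(2)=-1

((1, 1, 1); (0, 0, 2))


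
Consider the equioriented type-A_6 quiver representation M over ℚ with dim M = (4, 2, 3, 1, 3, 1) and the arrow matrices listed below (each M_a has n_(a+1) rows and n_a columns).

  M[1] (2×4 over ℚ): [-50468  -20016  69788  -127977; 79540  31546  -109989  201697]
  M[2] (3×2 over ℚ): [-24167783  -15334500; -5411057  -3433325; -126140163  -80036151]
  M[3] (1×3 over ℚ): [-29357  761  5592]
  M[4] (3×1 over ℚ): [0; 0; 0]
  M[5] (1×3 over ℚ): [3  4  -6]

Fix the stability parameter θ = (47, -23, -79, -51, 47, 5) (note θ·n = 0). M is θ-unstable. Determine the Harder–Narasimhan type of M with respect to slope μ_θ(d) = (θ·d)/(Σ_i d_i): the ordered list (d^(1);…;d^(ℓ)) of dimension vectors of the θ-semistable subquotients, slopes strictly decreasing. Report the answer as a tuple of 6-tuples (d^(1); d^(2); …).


Via rank(M_{q-1}∘⋯∘M_p): M ≅ I[1,1]^2, I[1,3], I[1,4], I[3,3], I[5,5]^2, I[5,6].
μ_θ-semistable layers: μ^(1)=47; μ^(2)=26; μ^(3)=-55/3; μ^(4)=-53/2; μ^(5)=-79

((2, 0, 0, 0, 2, 0); (0, 0, 0, 0, 1, 1); (1, 1, 1, 0, 0, 0); (1, 1, 1, 1, 0, 0); (0, 0, 1, 0, 0, 0))


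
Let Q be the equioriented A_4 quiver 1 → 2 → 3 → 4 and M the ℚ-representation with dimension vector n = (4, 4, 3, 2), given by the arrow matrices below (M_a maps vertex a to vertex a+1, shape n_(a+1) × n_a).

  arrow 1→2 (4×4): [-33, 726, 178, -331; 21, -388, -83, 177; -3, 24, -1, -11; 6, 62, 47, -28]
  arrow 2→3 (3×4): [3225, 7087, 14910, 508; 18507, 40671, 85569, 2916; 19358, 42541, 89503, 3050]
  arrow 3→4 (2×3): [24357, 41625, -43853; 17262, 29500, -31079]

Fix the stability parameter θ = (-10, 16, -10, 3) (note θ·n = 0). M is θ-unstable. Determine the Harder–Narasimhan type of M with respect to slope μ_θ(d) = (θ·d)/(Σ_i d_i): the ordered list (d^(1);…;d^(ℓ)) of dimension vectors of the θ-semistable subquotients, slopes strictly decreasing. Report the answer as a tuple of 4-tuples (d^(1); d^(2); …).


Via rank(M_{q-1}∘⋯∘M_p): M ≅ I[1,1]^2, I[1,3], I[1,4], I[2,2], I[2,4].
μ_θ-semistable layers: μ^(1)=16; μ^(2)=3; μ^(3)=-10

((0, 1, 0, 0); (0, 3, 3, 2); (4, 0, 0, 0))


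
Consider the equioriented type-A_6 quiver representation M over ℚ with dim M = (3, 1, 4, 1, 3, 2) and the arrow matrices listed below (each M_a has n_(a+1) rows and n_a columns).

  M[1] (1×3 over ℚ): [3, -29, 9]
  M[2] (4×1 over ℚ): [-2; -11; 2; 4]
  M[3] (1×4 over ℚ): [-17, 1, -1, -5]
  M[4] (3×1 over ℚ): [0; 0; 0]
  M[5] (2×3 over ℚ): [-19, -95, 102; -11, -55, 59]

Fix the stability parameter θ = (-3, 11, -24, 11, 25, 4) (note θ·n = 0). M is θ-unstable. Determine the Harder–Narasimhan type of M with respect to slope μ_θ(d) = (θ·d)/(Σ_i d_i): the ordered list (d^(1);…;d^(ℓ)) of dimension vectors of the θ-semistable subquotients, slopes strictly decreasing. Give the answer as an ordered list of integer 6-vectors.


Interval decomposition of M: I[1,1]^2, I[1,4], I[3,3]^3, I[5,5], I[5,6]^2.
HN type (ℓ=6): μ^(1)=25; μ^(2)=29/2; μ^(3)=11; μ^(4)=-3; μ^(5)=-16/3; μ^(6)=-24

((0, 0, 0, 0, 1, 0); (0, 0, 0, 0, 2, 2); (0, 0, 0, 1, 0, 0); (2, 0, 0, 0, 0, 0); (1, 1, 1, 0, 0, 0); (0, 0, 3, 0, 0, 0))


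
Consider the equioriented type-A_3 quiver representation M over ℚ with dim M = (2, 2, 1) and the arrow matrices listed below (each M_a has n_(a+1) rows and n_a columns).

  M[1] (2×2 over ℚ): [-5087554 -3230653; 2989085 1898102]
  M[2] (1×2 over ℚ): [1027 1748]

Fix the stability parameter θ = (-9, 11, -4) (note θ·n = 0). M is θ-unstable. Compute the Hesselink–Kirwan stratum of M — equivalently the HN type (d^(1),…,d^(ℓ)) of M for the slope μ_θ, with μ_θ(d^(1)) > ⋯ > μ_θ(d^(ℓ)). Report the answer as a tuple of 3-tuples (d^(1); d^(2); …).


Barcode: M ≅ I[1,2], I[1,3]. HN layers by μ_θ (3 steps, strictly decreasing):
  μ^(1)=11; μ^(2)=7/2; μ^(3)=-9

((0, 1, 0); (0, 1, 1); (2, 0, 0))


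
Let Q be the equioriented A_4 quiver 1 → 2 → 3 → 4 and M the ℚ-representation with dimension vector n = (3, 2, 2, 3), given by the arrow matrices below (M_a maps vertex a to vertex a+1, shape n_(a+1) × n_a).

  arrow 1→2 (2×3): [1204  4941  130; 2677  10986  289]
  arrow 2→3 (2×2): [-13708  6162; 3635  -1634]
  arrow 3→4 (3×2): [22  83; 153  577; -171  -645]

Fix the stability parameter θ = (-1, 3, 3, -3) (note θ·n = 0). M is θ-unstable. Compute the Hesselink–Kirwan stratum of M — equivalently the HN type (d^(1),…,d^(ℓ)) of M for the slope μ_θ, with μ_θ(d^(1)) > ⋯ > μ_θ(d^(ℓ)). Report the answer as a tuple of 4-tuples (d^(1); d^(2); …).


Interval decomposition of M: I[1,1], I[1,4]^2, I[4,4].
HN type (ℓ=3): μ^(1)=1; μ^(2)=-1; μ^(3)=-3

((0, 2, 2, 2); (3, 0, 0, 0); (0, 0, 0, 1))


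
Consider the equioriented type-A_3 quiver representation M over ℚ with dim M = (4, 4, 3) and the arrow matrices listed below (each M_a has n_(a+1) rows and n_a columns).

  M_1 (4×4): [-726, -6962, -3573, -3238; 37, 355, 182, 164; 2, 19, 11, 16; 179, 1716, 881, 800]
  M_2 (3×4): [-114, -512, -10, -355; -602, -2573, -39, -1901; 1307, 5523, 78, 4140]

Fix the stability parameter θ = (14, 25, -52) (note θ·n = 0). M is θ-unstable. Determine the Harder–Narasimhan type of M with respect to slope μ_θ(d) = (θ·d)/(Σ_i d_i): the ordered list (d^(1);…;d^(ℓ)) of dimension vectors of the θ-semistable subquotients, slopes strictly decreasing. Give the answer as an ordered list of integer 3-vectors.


Interval decomposition of M: I[1,1], I[1,2], I[1,3]^2, I[2,3].
HN type (ℓ=4): μ^(1)=25; μ^(2)=14; μ^(3)=-13/3; μ^(4)=-27/2

((0, 1, 0); (2, 0, 0); (2, 2, 2); (0, 1, 1))


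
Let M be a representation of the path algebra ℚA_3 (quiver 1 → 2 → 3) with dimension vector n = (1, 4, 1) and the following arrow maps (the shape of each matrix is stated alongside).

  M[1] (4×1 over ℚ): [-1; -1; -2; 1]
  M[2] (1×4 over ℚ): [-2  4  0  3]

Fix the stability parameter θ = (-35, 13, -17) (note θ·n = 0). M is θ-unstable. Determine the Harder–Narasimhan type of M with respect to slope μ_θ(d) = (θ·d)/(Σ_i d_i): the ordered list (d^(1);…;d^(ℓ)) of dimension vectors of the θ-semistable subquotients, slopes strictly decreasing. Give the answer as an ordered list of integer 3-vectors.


Interval decomposition of M: I[1,3], I[2,2]^3.
HN type (ℓ=3): μ^(1)=13; μ^(2)=-2; μ^(3)=-35

((0, 3, 0); (0, 1, 1); (1, 0, 0))


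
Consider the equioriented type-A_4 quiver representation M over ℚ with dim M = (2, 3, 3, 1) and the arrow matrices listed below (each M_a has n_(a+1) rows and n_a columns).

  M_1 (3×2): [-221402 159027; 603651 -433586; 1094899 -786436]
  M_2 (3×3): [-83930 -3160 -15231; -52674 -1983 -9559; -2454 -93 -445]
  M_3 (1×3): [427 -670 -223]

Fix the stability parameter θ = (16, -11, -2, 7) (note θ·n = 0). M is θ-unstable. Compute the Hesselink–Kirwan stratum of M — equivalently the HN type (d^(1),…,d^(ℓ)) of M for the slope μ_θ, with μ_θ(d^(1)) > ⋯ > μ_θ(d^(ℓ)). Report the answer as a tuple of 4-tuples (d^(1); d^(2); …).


Via rank(M_{q-1}∘⋯∘M_p): M ≅ I[1,2], I[1,4], I[2,3], I[3,3].
μ_θ-semistable layers: μ^(1)=7; μ^(2)=5/2; μ^(3)=1; μ^(4)=-2; μ^(5)=-11

((0, 0, 0, 1); (1, 1, 0, 0); (1, 1, 1, 0); (0, 0, 2, 0); (0, 1, 0, 0))


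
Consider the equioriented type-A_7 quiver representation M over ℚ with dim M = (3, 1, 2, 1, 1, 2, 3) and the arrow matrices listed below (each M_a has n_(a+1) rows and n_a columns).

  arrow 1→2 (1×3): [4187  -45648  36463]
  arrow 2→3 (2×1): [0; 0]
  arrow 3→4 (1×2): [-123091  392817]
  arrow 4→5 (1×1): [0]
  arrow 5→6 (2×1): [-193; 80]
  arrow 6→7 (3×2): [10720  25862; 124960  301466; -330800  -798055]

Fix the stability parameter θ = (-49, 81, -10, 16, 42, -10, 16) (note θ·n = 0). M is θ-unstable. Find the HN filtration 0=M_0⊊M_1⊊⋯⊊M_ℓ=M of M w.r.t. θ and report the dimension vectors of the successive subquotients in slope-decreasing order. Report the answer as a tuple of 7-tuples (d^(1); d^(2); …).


Interval decomposition of M: I[1,1]^2, I[1,2], I[3,3], I[3,4], I[5,6], I[6,7], I[7,7]^2.
HN type (ℓ=4): μ^(1)=81; μ^(2)=16; μ^(3)=-10; μ^(4)=-49

((0, 1, 0, 0, 0, 0, 0); (0, 0, 0, 1, 1, 1, 3); (0, 0, 2, 0, 0, 1, 0); (3, 0, 0, 0, 0, 0, 0))


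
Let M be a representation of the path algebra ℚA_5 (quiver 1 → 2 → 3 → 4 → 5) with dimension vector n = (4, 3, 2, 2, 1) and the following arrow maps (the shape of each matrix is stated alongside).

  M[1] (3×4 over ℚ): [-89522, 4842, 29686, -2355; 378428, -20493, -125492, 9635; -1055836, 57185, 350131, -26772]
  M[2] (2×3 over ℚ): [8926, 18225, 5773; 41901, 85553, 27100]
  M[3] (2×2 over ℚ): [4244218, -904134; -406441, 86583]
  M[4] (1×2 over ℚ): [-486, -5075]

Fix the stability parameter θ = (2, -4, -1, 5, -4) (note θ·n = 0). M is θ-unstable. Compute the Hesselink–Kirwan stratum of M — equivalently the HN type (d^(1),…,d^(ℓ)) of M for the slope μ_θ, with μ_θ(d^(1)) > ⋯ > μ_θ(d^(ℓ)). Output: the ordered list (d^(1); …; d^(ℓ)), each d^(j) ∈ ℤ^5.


Interval decomposition of M: I[1,1], I[1,2], I[1,3], I[1,5], I[4,4].
HN type (ℓ=4): μ^(1)=5; μ^(2)=2; μ^(3)=1/2; μ^(4)=-1

((0, 0, 0, 1, 0); (1, 0, 0, 0, 0); (0, 0, 0, 1, 1); (3, 3, 2, 0, 0))
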